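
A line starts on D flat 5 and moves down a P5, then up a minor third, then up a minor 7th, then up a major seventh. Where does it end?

G flat 6

Down a perfect fifth from Db5: Gb4 (7 semitones down).
A minor third up from Gb4 is Bbb4.
Up a minor seventh from Bbb4: Abb5 (10 semitones up).
Abb5 up a major seventh → Gb6 (11 semitones).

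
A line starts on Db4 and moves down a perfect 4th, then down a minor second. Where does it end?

G3

Db4 down a perfect fourth → Ab3 (5 semitones).
Ab3 down a minor second → G3 (1 semitone).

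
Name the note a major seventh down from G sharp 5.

Seven letter names down from G: A.
Moving 11 semitones down from G#5 (the size of a major seventh) reaches A4.

A 4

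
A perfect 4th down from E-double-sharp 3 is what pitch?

The fourth takes the letter from E down to B.
A perfect fourth is 5 semitones; 5 semitones down from E##3 gives B##2.

B-double-sharp 2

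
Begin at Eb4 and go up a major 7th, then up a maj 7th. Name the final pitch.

A major seventh up from Eb4 is D5.
Up a major seventh from D5: C#6 (11 semitones up).

C#6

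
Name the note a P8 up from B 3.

B 4

For an octave the letter name doesn't change: still B, an octave up.
A perfect octave is 12 semitones; 12 semitones up from B3 gives B4.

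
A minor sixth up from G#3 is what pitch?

E4

Counting six letter names up from G lands on E.
A minor sixth spans 8 semitones, so from G#3 the target pitch is E4.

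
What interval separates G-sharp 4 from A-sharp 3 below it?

Descending from G#4 to A#3 is the same interval as ascending A#3 to G#4.
A to G spans seven letter names (A-B-C-D-E-F-G) — that makes it a seventh of some quality.
A major seventh would be 11 semitones, but A#3 to G#4 is 10 — one semitone narrower, making it a minor seventh.

minor seventh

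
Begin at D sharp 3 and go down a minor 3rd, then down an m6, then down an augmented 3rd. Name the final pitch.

D#3 down a minor third → B#2 (3 semitones).
Down a minor sixth from B#2: D##2 (8 semitones down).
Down an augmented third from D##2: B1 (5 semitones down).

B 1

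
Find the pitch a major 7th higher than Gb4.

Counting seven letter names up from G lands on F.
A major seventh is 11 semitones; 11 semitones up from Gb4 gives F5.

F5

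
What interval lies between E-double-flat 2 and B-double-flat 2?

perfect fifth

E to B spans five letter names (E-F-G-A-B), so the interval is some kind of fifth.
Counting semitones, Ebb2→Bbb2 is 7, which is the perfect fifth.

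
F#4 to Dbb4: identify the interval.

Descending from F#4 to Dbb4 is the same interval as ascending Dbb4 to F#4.
D to F spans three letter names (D-E-F), so the interval is some kind of third.
Dbb4 to F#4 spans 6 semitones — two semitones wider than the major third (4) — giving a doubly augmented third.

doubly augmented 3rd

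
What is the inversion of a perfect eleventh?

First reduce the compound perfect eleventh to its simple form, a perfect fourth.
Inverted interval numbers add to nine, so a fourth pairs with a fifth (4 + 5 = 9).
Quality inverts too: perfect stays perfect. That makes the inversion a perfect fifth.

perfect fifth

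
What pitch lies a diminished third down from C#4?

A##3

Counting three letter names down from C lands on A.
A diminished third spans 2 semitones, so from C#4 the target pitch is A##3.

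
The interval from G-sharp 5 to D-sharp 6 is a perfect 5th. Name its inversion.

perfect fourth

Interval numbers invert to sum to nine: 5 + 4 = 9, so a fifth inverts to a fourth.
The quality also flips — perfect stays perfect — giving a perfect fourth.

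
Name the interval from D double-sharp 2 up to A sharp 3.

D to A spans five letter names (D-E-F-G-A), plus an octave, so the interval is some kind of twelfth.
The perfect twelfth is 19 semitones; here we have 18, one semitone narrower: diminished.
(Equivalently, a compound diminished fifth: a diminished fifth plus an octave.)

diminished twelfth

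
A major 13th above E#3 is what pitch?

Counting six letter names plus an octave up from E lands on C.
A major thirteenth spans 21 semitones, so from E#3 the target pitch is C##5.

C##5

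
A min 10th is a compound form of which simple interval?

minor 3rd

Take out an octave (7 from the number): 10 − 7 = 3.
Quality carries through unchanged, so the simple form is a minor third.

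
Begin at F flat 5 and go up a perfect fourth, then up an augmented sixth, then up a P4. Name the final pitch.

C 7

Up a perfect fourth from Fb5: Bbb5 (5 semitones up).
Bbb5 up an augmented sixth → G6 (10 semitones).
A perfect fourth up from G6 is C7.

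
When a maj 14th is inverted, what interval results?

minor 2nd

First reduce the compound major fourteenth to its simple form, a major seventh.
Interval numbers invert to sum to nine: 7 + 2 = 9, so a seventh inverts to a second.
The quality also flips — major becomes minor — giving a minor second.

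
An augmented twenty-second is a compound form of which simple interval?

augmented 8th

Take out 2 octaves (14 from the number): 22 − 14 = 8.
So an augmented twenty-second is 2 octaves plus an augmented octave. The quality is unchanged.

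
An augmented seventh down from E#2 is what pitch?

Seven letter names down from E: F.
An augmented seventh spans 12 semitones, so from E#2 the target pitch is F1.

F1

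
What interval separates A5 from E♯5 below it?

Descending from A5 to E#5 is the same interval as ascending E#5 to A5.
E to A spans four letter names (E-F-G-A) — that makes it a fourth of some quality.
The perfect fourth is 5 semitones; here we have 4, one semitone narrower: diminished.

d4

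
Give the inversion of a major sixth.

Interval numbers invert to sum to nine: 6 + 3 = 9, so a sixth inverts to a third.
Quality inverts too: major becomes minor. That makes the inversion a minor third.

minor third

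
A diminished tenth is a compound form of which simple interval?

Each octave removed subtracts seven from the number: 10 − 7 = 3.
Quality carries through unchanged, so the simple form is a diminished third.

diminished third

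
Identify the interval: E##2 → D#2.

Descending from E##2 to D#2 is the same interval as ascending D#2 to E##2.
D to E spans two letter names (D-E) — that makes it a second of some quality.
A major second would be 2 semitones; D#2 to E##2 is 3, one semitone wider, so the interval is augmented.

augmented 2nd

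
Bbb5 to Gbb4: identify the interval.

M10

Descending from Bbb5 to Gbb4 is the same interval as ascending Gbb4 to Bbb5.
G to B spans three letter names (G-A-B), plus an octave, so the interval is some kind of tenth.
Gbb4 to Bbb5 is 16 semitones, matching the major tenth exactly, so the quality is major.
(Equivalently, a compound major third: a major third plus an octave.)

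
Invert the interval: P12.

perfect 4th

First reduce the compound perfect twelfth to its simple form, a perfect fifth.
The rule of nine gives the new number: 9 − 5 = 4, so a fifth becomes a fourth.
And perfect stays perfect under inversion, so we get a perfect fourth.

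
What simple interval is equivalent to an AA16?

Subtracting seven from the interval number removes an octave: 16 − 14 = 2.
So a doubly augmented sixteenth is 2 octaves plus a doubly augmented second. The quality is unchanged.

AA2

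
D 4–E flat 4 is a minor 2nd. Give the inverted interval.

major seventh

Inverted interval numbers add to nine, so a second pairs with a seventh (2 + 7 = 9).
Quality inverts too: minor becomes major. That makes the inversion a major seventh.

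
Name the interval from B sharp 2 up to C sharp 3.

B to C spans two letter names (B-C), so the interval is some kind of second.
At 1 semitone, B#2→C#3 falls one short of a major second: minor.

minor second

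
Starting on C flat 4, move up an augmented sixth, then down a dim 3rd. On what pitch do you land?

Cb4 up an augmented sixth → A4 (10 semitones).
A4 down a diminished third → F##4 (2 semitones).

F double-sharp 4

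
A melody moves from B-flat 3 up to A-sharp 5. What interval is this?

B to A spans seven letter names (B-C-D-E-F-G-A), plus an octave, so the interval is some kind of fourteenth.
A major fourteenth would be 23 semitones; Bb3 to A#5 is 24, one semitone wider, so the interval is augmented.
(Equivalently, a compound augmented seventh: an augmented seventh plus an octave.)

augmented fourteenth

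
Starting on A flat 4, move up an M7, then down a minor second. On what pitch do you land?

F sharp 5

A major seventh up from Ab4 is G5.
Down a minor second from G5: F#5 (1 semitone down).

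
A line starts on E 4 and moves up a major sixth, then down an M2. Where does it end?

E4 up a major sixth → C#5 (9 semitones).
C#5 down a major second → B4 (2 semitones).

B 4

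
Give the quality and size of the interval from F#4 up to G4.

F to G spans two letter names (F-G): a second.
F#4 to G4 is 1 semitone, a half step short of the major second (2), so this is minor.

minor second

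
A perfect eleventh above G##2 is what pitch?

C##4

Four letters up from G (plus an octave) reaches C.
A perfect eleventh spans 17 semitones, so from G##2 the target pitch is C##4.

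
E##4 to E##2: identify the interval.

perfect 15th

Descending from E##4 to E##2 is the same interval as ascending E##2 to E##4.
E to E is the same letter name, plus 2 octaves: a fifteenth.
The perfect fifteenth spans 24 semitones, and E##2 to E##4 is exactly 24 semitones — so this is a perfect fifteenth.
(Equivalently, a compound perfect octave: a perfect octave plus an octave.)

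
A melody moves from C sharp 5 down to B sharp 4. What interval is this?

m2

Descending from C#5 to B#4 is the same interval as ascending B#4 to C#5.
B to C spans two letter names (B-C), so the interval is some kind of second.
A major second would be 2 semitones, but B#4 to C#5 is 1 — one semitone narrower, making it a minor second.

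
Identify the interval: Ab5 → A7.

A to A is the same letter name, plus 2 octaves — that makes it a fifteenth of some quality.
The perfect fifteenth is 24 semitones; here we have 25, one semitone wider: augmented.
(Equivalently, a compound augmented octave: an augmented octave plus an octave.)

augmented 15th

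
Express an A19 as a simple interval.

Take out 2 octaves (14 from the number): 19 − 14 = 5.
So an augmented nineteenth is 2 octaves plus an augmented fifth. The quality is unchanged.

A5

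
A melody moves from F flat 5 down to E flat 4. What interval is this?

m9

Descending from Fb5 to Eb4 is the same interval as ascending Eb4 to Fb5.
E to F spans two letter names (E-F), plus an octave: a ninth.
Eb4 to Fb5 is 13 semitones, a half step short of the major ninth (14), so this is minor.
(Equivalently, a compound minor second: a minor second plus an octave.)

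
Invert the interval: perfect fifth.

perfect fourth

The rule of nine gives the new number: 9 − 5 = 4, so a fifth becomes a fourth.
Quality inverts too: perfect stays perfect. That makes the inversion a perfect fourth.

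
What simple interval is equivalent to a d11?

d4

Subtracting seven from the interval number removes an octave: 11 − 7 = 4.
So a diminished eleventh is an octave plus a diminished fourth. The quality is unchanged.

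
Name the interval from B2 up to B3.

B to B is the same letter name, plus an octave: an octave.
The perfect octave spans 12 semitones, and B2 to B3 is exactly 12 semitones — so this is a perfect octave.

perfect 8th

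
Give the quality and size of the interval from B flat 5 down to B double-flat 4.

A8

Descending from Bb5 to Bbb4 is the same interval as ascending Bbb4 to Bb5.
B to B is the same letter name, plus an octave, so the interval is some kind of octave.
The perfect octave is 12 semitones; here we have 13, one semitone wider: augmented.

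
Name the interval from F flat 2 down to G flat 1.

Descending from Fb2 to Gb1 is the same interval as ascending Gb1 to Fb2.
G to F spans seven letter names (G-A-B-C-D-E-F) — that makes it a seventh of some quality.
At 10 semitones, Gb1→Fb2 falls one short of a major seventh: minor.

minor seventh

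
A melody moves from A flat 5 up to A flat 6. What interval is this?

A to A is the same letter name, plus an octave, so the interval is some kind of octave.
Ab5 to Ab6 is 12 semitones, matching the perfect octave exactly, so the quality is perfect.

perfect 8th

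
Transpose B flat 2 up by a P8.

For an octave the letter name doesn't change: still B, an octave up.
A perfect octave is 12 semitones; 12 semitones up from Bb2 gives Bb3.

B flat 3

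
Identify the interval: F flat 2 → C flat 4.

perfect twelfth

F to C spans five letter names (F-G-A-B-C), plus an octave — that makes it a twelfth of some quality.
Fb2 to Cb4 is 19 semitones, matching the perfect twelfth exactly, so the quality is perfect.
(Equivalently, a compound perfect fifth: a perfect fifth plus an octave.)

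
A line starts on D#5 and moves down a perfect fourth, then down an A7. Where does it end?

Down a perfect fourth from D#5: A#4 (5 semitones down).
A#4 down an augmented seventh → Bb3 (12 semitones).

Bb3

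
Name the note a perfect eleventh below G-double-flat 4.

D-double-flat 3

The eleventh's letter: G down four letter names plus an octave → D.
A perfect eleventh spans 17 semitones, so from Gbb4 the target pitch is Dbb3.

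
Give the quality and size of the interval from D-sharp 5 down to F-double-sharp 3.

minor thirteenth

Descending from D#5 to F##3 is the same interval as ascending F##3 to D#5.
F to D spans six letter names (F-G-A-B-C-D), plus an octave — that makes it a thirteenth of some quality.
F##3 to D#5 is 20 semitones, a half step short of the major thirteenth (21), so this is minor.
(Equivalently, a compound minor sixth: a minor sixth plus an octave.)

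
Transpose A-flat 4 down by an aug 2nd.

G-double-flat 4

Two letter names down from A: G.
An augmented second spans 3 semitones, so from Ab4 the target pitch is Gbb4.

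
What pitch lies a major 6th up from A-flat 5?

F 6

The sixth takes the letter from A up to F.
Moving 9 semitones up from Ab5 (the size of a major sixth) reaches F6.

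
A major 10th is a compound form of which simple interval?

major third

Take out an octave (7 from the number): 10 − 7 = 3.
Quality carries through unchanged, so the simple form is a major third.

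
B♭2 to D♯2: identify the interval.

Descending from Bb2 to D#2 is the same interval as ascending D#2 to Bb2.
D to B spans six letter names (D-E-F-G-A-B): a sixth.
A major sixth would be 9 semitones; D#2 to Bb2 is 7, two semitones narrower, so the interval is diminished.

diminished 6th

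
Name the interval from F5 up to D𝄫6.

diminished sixth

F to D spans six letter names (F-G-A-B-C-D): a sixth.
The major sixth is 9 semitones; here we have 7, two semitones narrower: diminished.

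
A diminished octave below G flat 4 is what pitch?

An octave keeps the letter name G, an octave down from G.
A diminished octave spans 11 semitones, so from Gb4 the target pitch is G3.

G 3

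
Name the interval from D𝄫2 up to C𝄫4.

D to C spans seven letter names (D-E-F-G-A-B-C), plus an octave: a fourteenth.
Dbb2 to Cbb4 is 22 semitones, a half step short of the major fourteenth (23), so this is minor.
(Equivalently, a compound minor seventh: a minor seventh plus an octave.)

m14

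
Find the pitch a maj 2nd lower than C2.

Bb1

The second takes the letter from C down to B.
A major second is 2 semitones; 2 semitones down from C2 gives Bb1.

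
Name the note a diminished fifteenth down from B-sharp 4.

B-double-sharp 2

A fifteenth keeps the letter name B, two octaves down from B.
A diminished fifteenth is 23 semitones; 23 semitones down from B#4 gives B##2.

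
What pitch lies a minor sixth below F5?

Counting six letter names down from F lands on A.
Moving 8 semitones down from F5 (the size of a minor sixth) reaches A4.

A4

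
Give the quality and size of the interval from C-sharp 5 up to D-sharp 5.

C to D spans two letter names (C-D) — that makes it a second of some quality.
The major second spans 2 semitones, and C#5 to D#5 is exactly 2 semitones — so this is a major second.

major second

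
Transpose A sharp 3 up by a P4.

Counting four letter names up from A lands on D.
Moving 5 semitones up from A#3 (the size of a perfect fourth) reaches D#4.

D sharp 4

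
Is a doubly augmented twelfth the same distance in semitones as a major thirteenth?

A doubly augmented twelfth = 21 semitones = a major thirteenth; enharmonically equal.

Yes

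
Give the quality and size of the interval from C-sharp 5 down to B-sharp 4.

minor second

Descending from C#5 to B#4 is the same interval as ascending B#4 to C#5.
B to C spans two letter names (B-C), so the interval is some kind of second.
At 1 semitone, B#4→C#5 falls one short of a major second: minor.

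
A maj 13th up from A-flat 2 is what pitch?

Six letters up from A (plus an octave) reaches F.
Moving 21 semitones up from Ab2 (the size of a major thirteenth) reaches F4.

F 4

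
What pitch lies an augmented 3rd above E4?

The third takes the letter from E up to G.
An augmented third is 5 semitones; 5 semitones up from E4 gives G##4.

G##4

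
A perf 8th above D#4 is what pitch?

D#5

The letter stays D (same as the start), shifted an octave up.
A perfect octave spans 12 semitones, so from D#4 the target pitch is D#5.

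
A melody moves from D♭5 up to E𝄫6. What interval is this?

minor ninth

D to E spans two letter names (D-E), plus an octave — that makes it a ninth of some quality.
At 13 semitones, Db5→Ebb6 falls one short of a major ninth: minor.
(Equivalently, a compound minor second: a minor second plus an octave.)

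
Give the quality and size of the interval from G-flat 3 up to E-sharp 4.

G to E spans six letter names (G-A-B-C-D-E): a sixth.
Gb3 to E#4 spans 11 semitones — two semitones wider than the major sixth (9) — giving a doubly augmented sixth.

AA6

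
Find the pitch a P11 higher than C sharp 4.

F sharp 5

Four letters up from C (plus an octave) reaches F.
Moving 17 semitones up from C#4 (the size of a perfect eleventh) reaches F#5.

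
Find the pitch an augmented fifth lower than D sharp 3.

G 2

Five letter names down from D: G.
An augmented fifth is 8 semitones; 8 semitones down from D#3 gives G2.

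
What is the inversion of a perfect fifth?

Inverted interval numbers add to nine, so a fifth pairs with a fourth (5 + 4 = 9).
The quality also flips — perfect stays perfect — giving a perfect fourth.

perfect fourth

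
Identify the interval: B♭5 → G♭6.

B to G spans six letter names (B-C-D-E-F-G): a sixth.
A major sixth would be 9 semitones, but Bb5 to Gb6 is 8 — one semitone narrower, making it a minor sixth.

minor 6th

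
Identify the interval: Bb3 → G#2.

Descending from Bb3 to G#2 is the same interval as ascending G#2 to Bb3.
G to B spans three letter names (G-A-B), plus an octave, so the interval is some kind of tenth.
G#2 to Bb3 spans 14 semitones — two semitones narrower than the major tenth (16) — giving a diminished tenth.
(Equivalently, a compound diminished third: a diminished third plus an octave.)

diminished 10th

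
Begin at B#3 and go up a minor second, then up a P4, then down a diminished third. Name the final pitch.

Up a minor second from B#3: C#4 (1 semitone up).
C#4 up a perfect fourth → F#4 (5 semitones).
Down a diminished third from F#4: D##4 (2 semitones down).

D##4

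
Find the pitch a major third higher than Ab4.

Three letter names up from A: C.
A major third is 4 semitones; 4 semitones up from Ab4 gives C5.

C5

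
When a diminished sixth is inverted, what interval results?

augmented 3rd

Interval numbers invert to sum to nine: 6 + 3 = 9, so a sixth inverts to a third.
The quality also flips — diminished becomes augmented — giving an augmented third.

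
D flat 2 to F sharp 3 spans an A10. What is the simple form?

Subtracting seven from the interval number removes an octave: 10 − 7 = 3.
That makes an augmented tenth a compound augmented third — an octave plus an augmented third.

augmented third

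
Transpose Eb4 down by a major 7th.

Counting seven letter names down from E lands on F.
A major seventh spans 11 semitones, so from Eb4 the target pitch is Fb3.

Fb3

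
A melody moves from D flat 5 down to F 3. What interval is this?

Descending from Db5 to F3 is the same interval as ascending F3 to Db5.
F to D spans six letter names (F-G-A-B-C-D), plus an octave: a thirteenth.
A major thirteenth would be 21 semitones, but F3 to Db5 is 20 — one semitone narrower, making it a minor thirteenth.
(Equivalently, a compound minor sixth: a minor sixth plus an octave.)

minor 13th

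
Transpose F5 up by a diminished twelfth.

Five letters up from F (plus an octave) reaches C.
Moving 18 semitones up from F5 (the size of a diminished twelfth) reaches Cb7.

Cb7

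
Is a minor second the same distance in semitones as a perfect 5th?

No

A minor second spans 1 semitone; a perfect fifth spans 7 semitones. They differ by 6.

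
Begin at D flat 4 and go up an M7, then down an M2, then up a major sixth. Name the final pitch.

G 5

A major seventh up from Db4 is C5.
C5 down a major second → Bb4 (2 semitones).
Bb4 up a major sixth → G5 (9 semitones).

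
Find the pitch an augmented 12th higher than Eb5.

B6

Five letters up from E (plus an octave) reaches B.
An augmented twelfth spans 20 semitones, so from Eb5 the target pitch is B6.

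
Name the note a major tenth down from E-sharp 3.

Three letters down from E (plus an octave) reaches C.
A major tenth is 16 semitones; 16 semitones down from E#3 gives C#2.

C-sharp 2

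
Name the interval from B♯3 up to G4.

B to G spans six letter names (B-C-D-E-F-G): a sixth.
A major sixth would be 9 semitones; B#3 to G4 is 7, two semitones narrower, so the interval is diminished.

diminished 6th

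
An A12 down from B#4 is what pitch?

E3

Five letters down from B (plus an octave) reaches E.
An augmented twelfth is 20 semitones; 20 semitones down from B#4 gives E3.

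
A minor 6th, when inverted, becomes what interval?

The rule of nine gives the new number: 9 − 6 = 3, so a sixth becomes a third.
The quality also flips — minor becomes major — giving a major third.

major third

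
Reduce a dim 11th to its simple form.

Subtracting seven from the interval number removes an octave: 11 − 7 = 4.
Quality carries through unchanged, so the simple form is a diminished fourth.

d4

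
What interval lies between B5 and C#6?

B to C spans two letter names (B-C): a second.
The major second spans 2 semitones, and B5 to C#6 is exactly 2 semitones — so this is a major second.

M2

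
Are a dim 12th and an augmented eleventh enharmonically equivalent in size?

Both span 18 semitones: a diminished twelfth and an augmented eleventh are the same chromatic distance.

Yes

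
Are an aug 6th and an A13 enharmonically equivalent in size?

No

10 semitones (augmented sixth) vs 22 semitones (augmented thirteenth): not equal.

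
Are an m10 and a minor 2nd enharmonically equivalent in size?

A minor tenth is 15 semitones but a minor second is 1 semitone — different sizes.

No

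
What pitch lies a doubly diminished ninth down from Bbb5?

A#4

Two letters down from B (plus an octave) reaches A.
A doubly diminished ninth spans 11 semitones, so from Bbb5 the target pitch is A#4.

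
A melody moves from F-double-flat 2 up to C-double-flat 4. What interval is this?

F to C spans five letter names (F-G-A-B-C), plus an octave — that makes it a twelfth of some quality.
Fbb2 to Cbb4 is 19 semitones, matching the perfect twelfth exactly, so the quality is perfect.
(Equivalently, a compound perfect fifth: a perfect fifth plus an octave.)

perfect 12th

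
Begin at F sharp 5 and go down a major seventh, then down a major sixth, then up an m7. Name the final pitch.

Down a major seventh from F#5: G4 (11 semitones down).
G4 down a major sixth → Bb3 (9 semitones).
Bb3 up a minor seventh → Ab4 (10 semitones).

A flat 4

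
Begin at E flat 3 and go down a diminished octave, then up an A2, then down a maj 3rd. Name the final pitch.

Down a diminished octave from Eb3: E2 (11 semitones down).
E2 up an augmented second → F##2 (3 semitones).
F##2 down a major third → D#2 (4 semitones).

D sharp 2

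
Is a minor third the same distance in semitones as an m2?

No

A minor third is 3 semitones but a minor second is 1 semitone — different sizes.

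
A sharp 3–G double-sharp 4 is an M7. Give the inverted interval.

minor second

Interval numbers invert to sum to nine: 7 + 2 = 9, so a seventh inverts to a second.
The quality also flips — major becomes minor — giving a minor second.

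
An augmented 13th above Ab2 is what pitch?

F#4

The thirteenth's letter: A up six letter names plus an octave → F.
Moving 22 semitones up from Ab2 (the size of an augmented thirteenth) reaches F#4.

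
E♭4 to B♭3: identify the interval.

perfect fourth

Descending from Eb4 to Bb3 is the same interval as ascending Bb3 to Eb4.
B to E spans four letter names (B-C-D-E) — that makes it a fourth of some quality.
Counting semitones, Bb3→Eb4 is 5, which is the perfect fourth.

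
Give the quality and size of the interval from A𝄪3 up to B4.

diminished ninth

A to B spans two letter names (A-B), plus an octave — that makes it a ninth of some quality.
The major ninth is 14 semitones; here we have 12, two semitones narrower: diminished.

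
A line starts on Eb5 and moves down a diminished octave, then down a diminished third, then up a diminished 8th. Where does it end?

C#5

Eb5 down a diminished octave → E4 (11 semitones).
A diminished third down from E4 is C##4.
Up a diminished octave from C##4: C#5 (11 semitones up).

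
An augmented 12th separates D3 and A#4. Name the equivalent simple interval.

Subtracting seven from the interval number removes an octave: 12 − 7 = 5.
So an augmented twelfth is an octave plus an augmented fifth. The quality is unchanged.

augmented fifth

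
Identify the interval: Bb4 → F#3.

d11

Descending from Bb4 to F#3 is the same interval as ascending F#3 to Bb4.
F to B spans four letter names (F-G-A-B), plus an octave — that makes it an eleventh of some quality.
A perfect eleventh would be 17 semitones; F#3 to Bb4 is 16, one semitone narrower, so the interval is diminished.
(Equivalently, a compound diminished fourth: a diminished fourth plus an octave.)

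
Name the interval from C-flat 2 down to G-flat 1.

Descending from Cb2 to Gb1 is the same interval as ascending Gb1 to Cb2.
G to C spans four letter names (G-A-B-C) — that makes it a fourth of some quality.
Gb1 to Cb2 is 5 semitones, matching the perfect fourth exactly, so the quality is perfect.

P4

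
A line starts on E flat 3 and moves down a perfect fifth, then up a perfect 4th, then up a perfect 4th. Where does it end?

G flat 3

A perfect fifth down from Eb3 is Ab2.
Up a perfect fourth from Ab2: Db3 (5 semitones up).
A perfect fourth up from Db3 is Gb3.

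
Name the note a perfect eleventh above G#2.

Four letters up from G (plus an octave) reaches C.
A perfect eleventh is 17 semitones; 17 semitones up from G#2 gives C#4.

C#4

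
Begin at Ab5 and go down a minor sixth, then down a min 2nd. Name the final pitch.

A minor sixth down from Ab5 is C5.
A minor second down from C5 is B4.

B4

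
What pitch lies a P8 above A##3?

The letter stays A (same as the start), shifted an octave up.
A perfect octave is 12 semitones; 12 semitones up from A##3 gives A##4.

A##4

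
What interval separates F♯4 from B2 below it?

Descending from F#4 to B2 is the same interval as ascending B2 to F#4.
B to F spans five letter names (B-C-D-E-F), plus an octave: a twelfth.
B2 to F#4 is 19 semitones, matching the perfect twelfth exactly, so the quality is perfect.
(Equivalently, a compound perfect fifth: a perfect fifth plus an octave.)

P12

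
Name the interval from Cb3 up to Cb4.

C to C is the same letter name, plus an octave, so the interval is some kind of octave.
The perfect octave spans 12 semitones, and Cb3 to Cb4 is exactly 12 semitones — so this is a perfect octave.

perfect octave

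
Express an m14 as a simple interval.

Take out an octave (7 from the number): 14 − 7 = 7.
That makes a minor fourteenth a compound minor seventh — an octave plus a minor seventh.

minor seventh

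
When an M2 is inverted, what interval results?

Interval numbers invert to sum to nine: 2 + 7 = 9, so a second inverts to a seventh.
Quality inverts too: major becomes minor. That makes the inversion a minor seventh.

minor seventh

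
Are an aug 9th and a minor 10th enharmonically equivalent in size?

Yes

An augmented ninth = 15 semitones = a minor tenth; enharmonically equal.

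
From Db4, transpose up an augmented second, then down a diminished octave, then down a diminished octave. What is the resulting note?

E##2

Up an augmented second from Db4: E4 (3 semitones up).
Down a diminished octave from E4: E#3 (11 semitones down).
A diminished octave down from E#3 is E##2.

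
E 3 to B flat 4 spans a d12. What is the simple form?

diminished 5th

Each octave removed subtracts seven from the number: 12 − 7 = 5.
Quality carries through unchanged, so the simple form is a diminished fifth.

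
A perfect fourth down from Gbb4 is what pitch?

Counting four letter names down from G lands on D.
Moving 5 semitones down from Gbb4 (the size of a perfect fourth) reaches Dbb4.

Dbb4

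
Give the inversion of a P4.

P5

Interval numbers invert to sum to nine: 4 + 5 = 9, so a fourth inverts to a fifth.
And perfect stays perfect under inversion, so we get a perfect fifth.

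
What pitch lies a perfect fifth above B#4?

F##5

Counting five letter names up from B lands on F.
A perfect fifth is 7 semitones; 7 semitones up from B#4 gives F##5.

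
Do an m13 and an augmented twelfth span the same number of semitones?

A minor thirteenth spans 20 semitones, and an augmented twelfth also spans 20 semitones — they're enharmonic.

Yes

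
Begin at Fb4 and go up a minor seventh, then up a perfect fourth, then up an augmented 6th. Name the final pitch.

F6

Up a minor seventh from Fb4: Ebb5 (10 semitones up).
Ebb5 up a perfect fourth → Abb5 (5 semitones).
An augmented sixth up from Abb5 is F6.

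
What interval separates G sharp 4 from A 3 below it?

major seventh

Descending from G#4 to A3 is the same interval as ascending A3 to G#4.
A to G spans seven letter names (A-B-C-D-E-F-G), so the interval is some kind of seventh.
Counting semitones, A3→G#4 is 11, which is the major seventh.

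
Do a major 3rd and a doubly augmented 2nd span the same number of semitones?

Both span 4 semitones: a major third and a doubly augmented second are the same chromatic distance.

Yes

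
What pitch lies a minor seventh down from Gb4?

Ab3

Seven letter names down from G: A.
A minor seventh spans 10 semitones, so from Gb4 the target pitch is Ab3.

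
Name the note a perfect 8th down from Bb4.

Bb3

The letter stays B (same as the start), shifted an octave down.
A perfect octave spans 12 semitones, so from Bb4 the target pitch is Bb3.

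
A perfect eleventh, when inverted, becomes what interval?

perfect fifth

First reduce the compound perfect eleventh to its simple form, a perfect fourth.
The rule of nine gives the new number: 9 − 4 = 5, so a fourth becomes a fifth.
The quality also flips — perfect stays perfect — giving a perfect fifth.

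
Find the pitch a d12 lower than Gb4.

The twelfth's letter: G down five letter names plus an octave → C.
A diminished twelfth is 18 semitones; 18 semitones down from Gb4 gives C3.

C3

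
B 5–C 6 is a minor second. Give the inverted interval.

major 7th

Inverted interval numbers add to nine, so a second pairs with a seventh (2 + 7 = 9).
The quality also flips — minor becomes major — giving a major seventh.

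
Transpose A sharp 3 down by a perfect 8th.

An octave keeps the letter name A, an octave down from A.
A perfect octave is 12 semitones; 12 semitones down from A#3 gives A#2.

A sharp 2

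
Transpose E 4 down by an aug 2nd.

Counting two letter names down from E lands on D.
An augmented second spans 3 semitones, so from E4 the target pitch is Db4.

D-flat 4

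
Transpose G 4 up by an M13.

Six letters up from G (plus an octave) reaches E.
A major thirteenth is 21 semitones; 21 semitones up from G4 gives E6.

E 6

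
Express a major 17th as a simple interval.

Take out 2 octaves (14 from the number): 17 − 14 = 3.
Quality carries through unchanged, so the simple form is a major third.

major third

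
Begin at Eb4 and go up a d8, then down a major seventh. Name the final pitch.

Fbb4

Up a diminished octave from Eb4: Ebb5 (11 semitones up).
Ebb5 down a major seventh → Fbb4 (11 semitones).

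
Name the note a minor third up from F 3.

The third takes the letter from F up to A.
A minor third is 3 semitones; 3 semitones up from F3 gives Ab3.

A-flat 3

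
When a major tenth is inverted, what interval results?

m6

First reduce the compound major tenth to its simple form, a major third.
Interval numbers invert to sum to nine: 3 + 6 = 9, so a third inverts to a sixth.
And major becomes minor under inversion, so we get a minor sixth.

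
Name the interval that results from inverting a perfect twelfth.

First reduce the compound perfect twelfth to its simple form, a perfect fifth.
Inverted interval numbers add to nine, so a fifth pairs with a fourth (5 + 4 = 9).
And perfect stays perfect under inversion, so we get a perfect fourth.

perfect fourth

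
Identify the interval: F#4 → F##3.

Descending from F#4 to F##3 is the same interval as ascending F##3 to F#4.
F to F is the same letter name, plus an octave — that makes it an octave of some quality.
A perfect octave would be 12 semitones; F##3 to F#4 is 11, one semitone narrower, so the interval is diminished.

diminished 8th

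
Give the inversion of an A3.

Interval numbers invert to sum to nine: 3 + 6 = 9, so a third inverts to a sixth.
The quality also flips — augmented becomes diminished — giving a diminished sixth.

diminished sixth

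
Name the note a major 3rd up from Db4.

Three letter names up from D: F.
A major third spans 4 semitones, so from Db4 the target pitch is F4.

F4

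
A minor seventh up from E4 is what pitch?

Counting seven letter names up from E lands on D.
A minor seventh spans 10 semitones, so from E4 the target pitch is D5.

D5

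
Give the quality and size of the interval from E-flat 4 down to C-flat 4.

Descending from Eb4 to Cb4 is the same interval as ascending Cb4 to Eb4.
C to E spans three letter names (C-D-E) — that makes it a third of some quality.
Counting semitones, Cb4→Eb4 is 4, which is the major third.

M3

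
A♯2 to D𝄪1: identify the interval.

diminished twelfth

Descending from A#2 to D##1 is the same interval as ascending D##1 to A#2.
D to A spans five letter names (D-E-F-G-A), plus an octave — that makes it a twelfth of some quality.
D##1 to A#2 spans 18 semitones — one semitone narrower than the perfect twelfth (19) — giving a diminished twelfth.
(Equivalently, a compound diminished fifth: a diminished fifth plus an octave.)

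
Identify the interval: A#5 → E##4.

Descending from A#5 to E##4 is the same interval as ascending E##4 to A#5.
E to A spans four letter names (E-F-G-A), plus an octave: an eleventh.
A perfect eleventh would be 17 semitones; E##4 to A#5 is 16, one semitone narrower, so the interval is diminished.
(Equivalently, a compound diminished fourth: a diminished fourth plus an octave.)

diminished 11th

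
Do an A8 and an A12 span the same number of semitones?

An augmented octave spans 13 semitones; an augmented twelfth spans 20 semitones. They differ by 7.

No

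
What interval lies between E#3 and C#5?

minor 13th

E to C spans six letter names (E-F-G-A-B-C), plus an octave — that makes it a thirteenth of some quality.
At 20 semitones, E#3→C#5 falls one short of a major thirteenth: minor.
(Equivalently, a compound minor sixth: a minor sixth plus an octave.)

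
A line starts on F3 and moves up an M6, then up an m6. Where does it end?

Bb4

Up a major sixth from F3: D4 (9 semitones up).
D4 up a minor sixth → Bb4 (8 semitones).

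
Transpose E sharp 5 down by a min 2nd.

Two letter names down from E: D.
A minor second is 1 semitone; 1 semitone down from E#5 gives D##5.

D double-sharp 5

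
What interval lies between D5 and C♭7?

diminished fourteenth

D to C spans seven letter names (D-E-F-G-A-B-C), plus an octave — that makes it a fourteenth of some quality.
The major fourteenth is 23 semitones; here we have 21, two semitones narrower: diminished.
(Equivalently, a compound diminished seventh: a diminished seventh plus an octave.)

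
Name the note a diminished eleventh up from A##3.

Four letters up from A (plus an octave) reaches D.
A diminished eleventh spans 16 semitones, so from A##3 the target pitch is D#5.

D#5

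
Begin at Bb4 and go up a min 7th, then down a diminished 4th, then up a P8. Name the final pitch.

E6

Up a minor seventh from Bb4: Ab5 (10 semitones up).
A diminished fourth down from Ab5 is E5.
Up a perfect octave from E5: E6 (12 semitones up).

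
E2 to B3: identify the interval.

E to B spans five letter names (E-F-G-A-B), plus an octave, so the interval is some kind of twelfth.
The perfect twelfth spans 19 semitones, and E2 to B3 is exactly 19 semitones — so this is a perfect twelfth.
(Equivalently, a compound perfect fifth: a perfect fifth plus an octave.)

P12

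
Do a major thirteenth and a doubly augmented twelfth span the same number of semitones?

A major thirteenth = 21 semitones = a doubly augmented twelfth; enharmonically equal.

Yes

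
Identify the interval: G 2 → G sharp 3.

G to G is the same letter name, plus an octave — that makes it an octave of some quality.
The perfect octave is 12 semitones; here we have 13, one semitone wider: augmented.

augmented 8th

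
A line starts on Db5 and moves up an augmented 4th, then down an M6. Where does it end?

Bb4

Up an augmented fourth from Db5: G5 (6 semitones up).
Down a major sixth from G5: Bb4 (9 semitones down).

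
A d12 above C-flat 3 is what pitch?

G-double-flat 4

Counting five letter names plus an octave up from C lands on G.
A diminished twelfth spans 18 semitones, so from Cb3 the target pitch is Gbb4.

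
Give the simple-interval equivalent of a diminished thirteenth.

Each octave removed subtracts seven from the number: 13 − 7 = 6.
So a diminished thirteenth is an octave plus a diminished sixth. The quality is unchanged.

diminished sixth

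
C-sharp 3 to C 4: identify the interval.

diminished octave

C to C is the same letter name, plus an octave: an octave.
A perfect octave would be 12 semitones; C#3 to C4 is 11, one semitone narrower, so the interval is diminished.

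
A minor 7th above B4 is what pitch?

A5

Counting seven letter names up from B lands on A.
Moving 10 semitones up from B4 (the size of a minor seventh) reaches A5.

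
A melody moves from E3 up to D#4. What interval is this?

major seventh

E to D spans seven letter names (E-F-G-A-B-C-D): a seventh.
The major seventh spans 11 semitones, and E3 to D#4 is exactly 11 semitones — so this is a major seventh.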